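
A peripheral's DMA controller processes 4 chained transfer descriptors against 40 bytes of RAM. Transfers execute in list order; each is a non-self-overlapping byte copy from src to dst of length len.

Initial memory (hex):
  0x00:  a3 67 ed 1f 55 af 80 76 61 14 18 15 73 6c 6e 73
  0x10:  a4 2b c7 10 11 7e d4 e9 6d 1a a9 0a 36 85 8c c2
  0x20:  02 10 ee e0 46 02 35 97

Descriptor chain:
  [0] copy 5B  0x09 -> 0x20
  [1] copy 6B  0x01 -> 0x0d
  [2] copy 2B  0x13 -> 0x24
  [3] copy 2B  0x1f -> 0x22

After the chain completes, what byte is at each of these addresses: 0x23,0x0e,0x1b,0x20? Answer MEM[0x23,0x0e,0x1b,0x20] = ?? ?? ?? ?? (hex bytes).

#0 dst[0x20+5] := {0x14,0x18,0x15,0x73,0x6c}
#1 dst[0x0d+6] := {0x67,0xed,0x1f,0x55,0xaf,0x80}
#2 dst[0x24+2] := {0x10,0x11}
#3 dst[0x22+2] := {0xc2,0x14}
query mem[0x23]=0x14, mem[0x0e]=0xed, mem[0x1b]=0x0a, mem[0x20]=0x14

MEM[0x23,0x0e,0x1b,0x20] = 14 ed 0a 14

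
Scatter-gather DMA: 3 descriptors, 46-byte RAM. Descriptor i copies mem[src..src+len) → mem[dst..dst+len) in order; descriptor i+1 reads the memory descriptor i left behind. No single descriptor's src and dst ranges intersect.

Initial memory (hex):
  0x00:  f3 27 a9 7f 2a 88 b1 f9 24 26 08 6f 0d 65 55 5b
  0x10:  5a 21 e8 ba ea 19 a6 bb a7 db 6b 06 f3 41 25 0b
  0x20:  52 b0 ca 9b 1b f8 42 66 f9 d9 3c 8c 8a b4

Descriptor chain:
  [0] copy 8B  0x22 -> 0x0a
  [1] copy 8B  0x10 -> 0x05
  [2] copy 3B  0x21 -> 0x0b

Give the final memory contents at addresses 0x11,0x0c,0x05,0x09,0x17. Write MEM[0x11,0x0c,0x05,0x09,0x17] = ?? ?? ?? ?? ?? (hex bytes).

#0 dst[0x0a+8] := {0xca,0x9b,0x1b,0xf8,0x42,0x66,0xf9,0xd9}
#1 dst[0x05+8] := {0xf9,0xd9,0xe8,0xba,0xea,0x19,0xa6,0xbb}
#2 dst[0x0b+3] := {0xb0,0xca,0x9b}
query mem[0x11]=0xd9, mem[0x0c]=0xca, mem[0x05]=0xf9, mem[0x09]=0xea, mem[0x17]=0xbb

MEM[0x11,0x0c,0x05,0x09,0x17] = d9 ca f9 ea bb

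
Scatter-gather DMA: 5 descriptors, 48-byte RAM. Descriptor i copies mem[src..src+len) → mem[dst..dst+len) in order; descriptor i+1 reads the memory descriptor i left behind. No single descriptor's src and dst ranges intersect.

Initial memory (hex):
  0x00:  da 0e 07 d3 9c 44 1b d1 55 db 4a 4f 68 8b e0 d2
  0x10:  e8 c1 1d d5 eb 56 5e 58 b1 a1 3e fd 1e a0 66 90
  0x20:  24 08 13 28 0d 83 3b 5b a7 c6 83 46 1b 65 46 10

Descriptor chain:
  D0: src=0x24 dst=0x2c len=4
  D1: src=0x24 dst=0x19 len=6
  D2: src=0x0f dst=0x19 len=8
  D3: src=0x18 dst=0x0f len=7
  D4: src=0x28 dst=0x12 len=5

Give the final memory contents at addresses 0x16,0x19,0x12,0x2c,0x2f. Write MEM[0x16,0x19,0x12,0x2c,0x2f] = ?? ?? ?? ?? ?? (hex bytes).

#0 dst[0x2c+4] := {0x0d,0x83,0x3b,0x5b}
#1 dst[0x19+6] := {0x0d,0x83,0x3b,0x5b,0xa7,0xc6}
#2 dst[0x19+8] := {0xd2,0xe8,0xc1,0x1d,0xd5,0xeb,0x56,0x5e}
#3 dst[0x0f+7] := {0xb1,0xd2,0xe8,0xc1,0x1d,0xd5,0xeb}
#4 dst[0x12+5] := {0xa7,0xc6,0x83,0x46,0x0d}
query mem[0x16]=0x0d, mem[0x19]=0xd2, mem[0x12]=0xa7, mem[0x2c]=0x0d, mem[0x2f]=0x5b

MEM[0x16,0x19,0x12,0x2c,0x2f] = 0d d2 a7 0d 5b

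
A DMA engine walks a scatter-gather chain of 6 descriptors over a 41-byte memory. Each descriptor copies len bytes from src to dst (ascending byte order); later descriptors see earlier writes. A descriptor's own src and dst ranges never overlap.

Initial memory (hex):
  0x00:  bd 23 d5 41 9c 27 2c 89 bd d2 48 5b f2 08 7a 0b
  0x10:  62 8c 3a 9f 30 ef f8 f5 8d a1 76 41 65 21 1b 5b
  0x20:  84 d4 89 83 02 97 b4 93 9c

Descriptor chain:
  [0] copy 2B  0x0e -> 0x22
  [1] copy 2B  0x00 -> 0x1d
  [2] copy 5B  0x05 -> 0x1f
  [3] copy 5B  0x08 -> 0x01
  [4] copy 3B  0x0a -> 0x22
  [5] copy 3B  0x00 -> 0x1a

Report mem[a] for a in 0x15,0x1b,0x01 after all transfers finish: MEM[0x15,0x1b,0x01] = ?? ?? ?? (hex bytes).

MEM[0x15,0x1b,0x01] = ef bd bd

D0: mem[0x22..0x23] <- [7a 0b]
D1: mem[0x1d..0x1e] <- [bd 23]
D2: mem[0x1f..0x23] <- [27 2c 89 bd d2]
D3: mem[0x01..0x05] <- [bd d2 48 5b f2]
D4: mem[0x22..0x24] <- [48 5b f2]
D5: mem[0x1a..0x1c] <- [bd bd d2]
query mem[0x15]=0xef, mem[0x1b]=0xbd, mem[0x01]=0xbd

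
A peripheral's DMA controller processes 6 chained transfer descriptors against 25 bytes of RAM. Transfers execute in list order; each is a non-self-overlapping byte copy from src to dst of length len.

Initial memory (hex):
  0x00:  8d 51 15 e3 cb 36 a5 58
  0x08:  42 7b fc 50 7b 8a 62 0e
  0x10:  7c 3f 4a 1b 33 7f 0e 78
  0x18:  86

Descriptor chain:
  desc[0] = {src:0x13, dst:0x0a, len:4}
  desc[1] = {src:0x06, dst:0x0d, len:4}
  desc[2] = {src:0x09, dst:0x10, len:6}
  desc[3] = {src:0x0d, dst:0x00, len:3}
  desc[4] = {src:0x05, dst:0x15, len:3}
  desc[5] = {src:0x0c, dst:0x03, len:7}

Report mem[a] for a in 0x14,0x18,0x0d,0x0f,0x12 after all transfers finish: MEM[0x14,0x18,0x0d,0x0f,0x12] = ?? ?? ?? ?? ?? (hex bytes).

  after D0: wrote 4B at 0x0a = 1b337f0e
  after D1: wrote 4B at 0x0d = a558427b
  after D2: wrote 6B at 0x10 = 7b1b337fa558
  after D3: wrote 3B at 0x00 = a55842
  after D4: wrote 3B at 0x15 = 36a558
  after D5: wrote 7B at 0x03 = 7fa558427b1b33
query mem[0x14]=0xa5, mem[0x18]=0x86, mem[0x0d]=0xa5, mem[0x0f]=0x42, mem[0x12]=0x33

MEM[0x14,0x18,0x0d,0x0f,0x12] = a5 86 a5 42 33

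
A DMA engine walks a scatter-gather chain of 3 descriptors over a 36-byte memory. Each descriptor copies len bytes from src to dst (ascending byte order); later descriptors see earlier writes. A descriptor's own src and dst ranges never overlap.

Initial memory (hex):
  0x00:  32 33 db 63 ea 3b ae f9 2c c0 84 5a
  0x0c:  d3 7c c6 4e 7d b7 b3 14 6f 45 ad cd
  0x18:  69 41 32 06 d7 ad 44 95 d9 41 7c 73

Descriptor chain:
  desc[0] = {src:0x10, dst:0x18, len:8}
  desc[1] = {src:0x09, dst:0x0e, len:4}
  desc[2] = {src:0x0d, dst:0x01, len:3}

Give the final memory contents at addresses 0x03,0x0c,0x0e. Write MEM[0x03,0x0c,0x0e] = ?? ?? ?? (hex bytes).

MEM[0x03,0x0c,0x0e] = 84 d3 c0

#0 dst[0x18+8] := {0x7d,0xb7,0xb3,0x14,0x6f,0x45,0xad,0xcd}
#1 dst[0x0e+4] := {0xc0,0x84,0x5a,0xd3}
#2 dst[0x01+3] := {0x7c,0xc0,0x84}
query mem[0x03]=0x84, mem[0x0c]=0xd3, mem[0x0e]=0xc0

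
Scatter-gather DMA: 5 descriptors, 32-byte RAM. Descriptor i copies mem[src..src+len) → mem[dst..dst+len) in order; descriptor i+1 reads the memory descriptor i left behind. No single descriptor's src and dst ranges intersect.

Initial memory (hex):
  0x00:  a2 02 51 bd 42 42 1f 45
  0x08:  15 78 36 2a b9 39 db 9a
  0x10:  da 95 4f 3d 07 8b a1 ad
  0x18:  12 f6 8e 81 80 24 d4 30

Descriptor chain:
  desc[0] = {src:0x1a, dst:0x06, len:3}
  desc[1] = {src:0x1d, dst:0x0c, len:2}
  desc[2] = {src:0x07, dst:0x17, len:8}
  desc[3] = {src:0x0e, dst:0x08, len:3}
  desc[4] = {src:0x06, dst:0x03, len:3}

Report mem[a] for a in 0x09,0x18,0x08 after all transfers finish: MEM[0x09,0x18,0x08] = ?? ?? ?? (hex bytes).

MEM[0x09,0x18,0x08] = 9a 80 db

#0 dst[0x06+3] := {0x8e,0x81,0x80}
#1 dst[0x0c+2] := {0x24,0xd4}
#2 dst[0x17+8] := {0x81,0x80,0x78,0x36,0x2a,0x24,0xd4,0xdb}
#3 dst[0x08+3] := {0xdb,0x9a,0xda}
#4 dst[0x03+3] := {0x8e,0x81,0xdb}
query mem[0x09]=0x9a, mem[0x18]=0x80, mem[0x08]=0xdb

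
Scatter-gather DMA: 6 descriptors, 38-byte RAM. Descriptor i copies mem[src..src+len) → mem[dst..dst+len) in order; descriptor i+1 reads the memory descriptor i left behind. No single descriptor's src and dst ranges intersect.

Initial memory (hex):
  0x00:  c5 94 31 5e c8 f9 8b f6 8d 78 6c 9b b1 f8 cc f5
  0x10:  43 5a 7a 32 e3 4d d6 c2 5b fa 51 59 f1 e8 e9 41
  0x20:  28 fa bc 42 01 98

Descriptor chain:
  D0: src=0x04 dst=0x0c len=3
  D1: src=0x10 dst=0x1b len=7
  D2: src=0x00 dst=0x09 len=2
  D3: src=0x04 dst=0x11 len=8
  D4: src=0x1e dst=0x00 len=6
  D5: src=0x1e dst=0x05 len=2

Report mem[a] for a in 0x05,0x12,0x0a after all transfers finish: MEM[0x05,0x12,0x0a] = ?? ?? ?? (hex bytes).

MEM[0x05,0x12,0x0a] = 32 f9 94

[0] 0x04->0x0c len=3 : c8 f9 8b
[1] 0x10->0x1b len=7 : 43 5a 7a 32 e3 4d d6
[2] 0x00->0x09 len=2 : c5 94
[3] 0x04->0x11 len=8 : c8 f9 8b f6 8d c5 94 9b
[4] 0x1e->0x00 len=6 : 32 e3 4d d6 bc 42
[5] 0x1e->0x05 len=2 : 32 e3
query mem[0x05]=0x32, mem[0x12]=0xf9, mem[0x0a]=0x94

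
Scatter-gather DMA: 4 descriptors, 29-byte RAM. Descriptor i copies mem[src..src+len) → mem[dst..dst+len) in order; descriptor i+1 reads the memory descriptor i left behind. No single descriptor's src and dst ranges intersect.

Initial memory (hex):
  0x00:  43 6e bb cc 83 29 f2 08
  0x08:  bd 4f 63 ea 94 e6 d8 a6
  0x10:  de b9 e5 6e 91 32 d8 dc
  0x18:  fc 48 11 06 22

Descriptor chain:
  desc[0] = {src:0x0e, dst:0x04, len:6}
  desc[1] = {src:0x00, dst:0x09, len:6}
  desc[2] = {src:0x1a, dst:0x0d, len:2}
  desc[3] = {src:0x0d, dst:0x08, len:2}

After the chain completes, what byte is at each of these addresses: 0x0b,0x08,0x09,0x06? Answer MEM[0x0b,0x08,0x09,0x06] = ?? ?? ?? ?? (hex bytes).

D0: mem[0x04..0x09] <- [d8 a6 de b9 e5 6e]
D1: mem[0x09..0x0e] <- [43 6e bb cc d8 a6]
D2: mem[0x0d..0x0e] <- [11 06]
D3: mem[0x08..0x09] <- [11 06]
query mem[0x0b]=0xbb, mem[0x08]=0x11, mem[0x09]=0x06, mem[0x06]=0xde

MEM[0x0b,0x08,0x09,0x06] = bb 11 06 de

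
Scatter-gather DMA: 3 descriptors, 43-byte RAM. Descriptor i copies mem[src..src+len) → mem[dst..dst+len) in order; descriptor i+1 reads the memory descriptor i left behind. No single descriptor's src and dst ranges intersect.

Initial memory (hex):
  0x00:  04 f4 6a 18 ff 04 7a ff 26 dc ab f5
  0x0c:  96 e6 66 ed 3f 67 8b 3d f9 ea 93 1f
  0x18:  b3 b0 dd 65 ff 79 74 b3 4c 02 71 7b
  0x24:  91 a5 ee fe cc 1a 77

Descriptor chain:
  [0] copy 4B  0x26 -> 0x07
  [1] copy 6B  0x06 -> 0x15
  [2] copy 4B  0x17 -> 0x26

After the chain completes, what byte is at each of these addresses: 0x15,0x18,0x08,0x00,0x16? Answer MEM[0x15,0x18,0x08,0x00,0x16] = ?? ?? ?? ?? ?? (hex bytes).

[0] 0x26->0x07 len=4 : ee fe cc 1a
[1] 0x06->0x15 len=6 : 7a ee fe cc 1a f5
[2] 0x17->0x26 len=4 : fe cc 1a f5
query mem[0x15]=0x7a, mem[0x18]=0xcc, mem[0x08]=0xfe, mem[0x00]=0x04, mem[0x16]=0xee

MEM[0x15,0x18,0x08,0x00,0x16] = 7a cc fe 04 ee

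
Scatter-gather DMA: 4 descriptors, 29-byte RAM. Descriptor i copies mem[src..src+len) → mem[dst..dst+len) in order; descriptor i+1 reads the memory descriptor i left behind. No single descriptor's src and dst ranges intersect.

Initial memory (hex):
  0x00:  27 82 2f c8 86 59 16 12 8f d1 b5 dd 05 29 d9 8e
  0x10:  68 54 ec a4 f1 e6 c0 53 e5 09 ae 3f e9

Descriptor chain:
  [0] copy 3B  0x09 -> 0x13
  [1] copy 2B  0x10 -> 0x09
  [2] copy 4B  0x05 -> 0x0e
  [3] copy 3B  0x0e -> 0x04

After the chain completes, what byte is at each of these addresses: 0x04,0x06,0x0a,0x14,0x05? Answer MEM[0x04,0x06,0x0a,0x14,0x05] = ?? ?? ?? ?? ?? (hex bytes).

MEM[0x04,0x06,0x0a,0x14,0x05] = 59 12 54 b5 16

#0 dst[0x13+3] := {0xd1,0xb5,0xdd}
#1 dst[0x09+2] := {0x68,0x54}
#2 dst[0x0e+4] := {0x59,0x16,0x12,0x8f}
#3 dst[0x04+3] := {0x59,0x16,0x12}
query mem[0x04]=0x59, mem[0x06]=0x12, mem[0x0a]=0x54, mem[0x14]=0xb5, mem[0x05]=0x16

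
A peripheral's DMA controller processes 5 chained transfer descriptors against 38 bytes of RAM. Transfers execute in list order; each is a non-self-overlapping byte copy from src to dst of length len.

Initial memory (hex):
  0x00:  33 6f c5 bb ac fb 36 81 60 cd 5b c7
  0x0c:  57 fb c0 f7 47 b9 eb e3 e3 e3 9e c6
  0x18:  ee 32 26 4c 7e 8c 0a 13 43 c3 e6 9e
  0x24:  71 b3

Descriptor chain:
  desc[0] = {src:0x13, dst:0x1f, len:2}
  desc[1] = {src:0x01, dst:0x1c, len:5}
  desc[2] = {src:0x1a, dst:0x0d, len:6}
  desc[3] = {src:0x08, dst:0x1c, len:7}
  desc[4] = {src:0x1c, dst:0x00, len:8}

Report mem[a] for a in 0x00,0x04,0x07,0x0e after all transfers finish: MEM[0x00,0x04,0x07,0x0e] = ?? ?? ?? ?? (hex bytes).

MEM[0x00,0x04,0x07,0x0e] = 60 57 9e 4c

D0: mem[0x1f..0x20] <- [e3 e3]
D1: mem[0x1c..0x20] <- [6f c5 bb ac fb]
D2: mem[0x0d..0x12] <- [26 4c 6f c5 bb ac]
D3: mem[0x1c..0x22] <- [60 cd 5b c7 57 26 4c]
D4: mem[0x00..0x07] <- [60 cd 5b c7 57 26 4c 9e]
query mem[0x00]=0x60, mem[0x04]=0x57, mem[0x07]=0x9e, mem[0x0e]=0x4c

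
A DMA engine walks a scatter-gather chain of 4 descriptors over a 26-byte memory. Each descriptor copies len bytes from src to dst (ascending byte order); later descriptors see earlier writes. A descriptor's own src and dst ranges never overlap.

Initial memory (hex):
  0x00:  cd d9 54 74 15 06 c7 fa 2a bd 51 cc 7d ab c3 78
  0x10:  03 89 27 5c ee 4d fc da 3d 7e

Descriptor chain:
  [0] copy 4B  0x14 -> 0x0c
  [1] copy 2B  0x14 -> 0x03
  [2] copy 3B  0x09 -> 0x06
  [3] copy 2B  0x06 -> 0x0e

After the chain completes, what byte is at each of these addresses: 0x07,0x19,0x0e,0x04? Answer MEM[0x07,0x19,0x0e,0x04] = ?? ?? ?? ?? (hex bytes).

MEM[0x07,0x19,0x0e,0x04] = 51 7e bd 4d

  after D0: wrote 4B at 0x0c = ee4dfcda
  after D1: wrote 2B at 0x03 = ee4d
  after D2: wrote 3B at 0x06 = bd51cc
  after D3: wrote 2B at 0x0e = bd51
query mem[0x07]=0x51, mem[0x19]=0x7e, mem[0x0e]=0xbd, mem[0x04]=0x4d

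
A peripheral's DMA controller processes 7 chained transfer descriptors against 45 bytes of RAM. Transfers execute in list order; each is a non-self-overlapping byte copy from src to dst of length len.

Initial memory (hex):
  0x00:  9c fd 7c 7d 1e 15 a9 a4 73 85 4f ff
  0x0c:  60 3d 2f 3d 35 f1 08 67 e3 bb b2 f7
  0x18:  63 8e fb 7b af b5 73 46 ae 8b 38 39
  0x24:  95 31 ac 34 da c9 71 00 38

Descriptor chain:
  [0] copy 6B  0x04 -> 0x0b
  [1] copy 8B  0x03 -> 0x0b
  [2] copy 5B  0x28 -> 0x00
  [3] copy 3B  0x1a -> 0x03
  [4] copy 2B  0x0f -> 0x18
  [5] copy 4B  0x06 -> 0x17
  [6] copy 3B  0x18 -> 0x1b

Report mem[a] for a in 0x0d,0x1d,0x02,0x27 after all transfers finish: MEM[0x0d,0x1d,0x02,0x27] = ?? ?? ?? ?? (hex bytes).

  after D0: wrote 6B at 0x0b = 1e15a9a47385
  after D1: wrote 8B at 0x0b = 7d1e15a9a473854f
  after D2: wrote 5B at 0x00 = dac9710038
  after D3: wrote 3B at 0x03 = fb7baf
  after D4: wrote 2B at 0x18 = a473
  after D5: wrote 4B at 0x17 = a9a47385
  after D6: wrote 3B at 0x1b = a47385
query mem[0x0d]=0x15, mem[0x1d]=0x85, mem[0x02]=0x71, mem[0x27]=0x34

MEM[0x0d,0x1d,0x02,0x27] = 15 85 71 34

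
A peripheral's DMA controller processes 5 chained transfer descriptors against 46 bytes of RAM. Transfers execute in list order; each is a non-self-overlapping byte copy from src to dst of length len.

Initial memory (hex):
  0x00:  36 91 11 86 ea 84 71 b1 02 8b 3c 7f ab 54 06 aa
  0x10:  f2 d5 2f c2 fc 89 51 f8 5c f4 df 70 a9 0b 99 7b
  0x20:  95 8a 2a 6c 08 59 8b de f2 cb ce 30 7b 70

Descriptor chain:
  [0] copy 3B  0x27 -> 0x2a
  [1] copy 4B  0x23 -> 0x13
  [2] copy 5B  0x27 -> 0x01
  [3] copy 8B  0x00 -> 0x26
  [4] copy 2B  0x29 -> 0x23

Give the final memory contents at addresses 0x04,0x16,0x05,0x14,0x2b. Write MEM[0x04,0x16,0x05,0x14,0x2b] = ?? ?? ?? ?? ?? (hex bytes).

#0 dst[0x2a+3] := {0xde,0xf2,0xcb}
#1 dst[0x13+4] := {0x6c,0x08,0x59,0x8b}
#2 dst[0x01+5] := {0xde,0xf2,0xcb,0xde,0xf2}
#3 dst[0x26+8] := {0x36,0xde,0xf2,0xcb,0xde,0xf2,0x71,0xb1}
#4 dst[0x23+2] := {0xcb,0xde}
query mem[0x04]=0xde, mem[0x16]=0x8b, mem[0x05]=0xf2, mem[0x14]=0x08, mem[0x2b]=0xf2

MEM[0x04,0x16,0x05,0x14,0x2b] = de 8b f2 08 f2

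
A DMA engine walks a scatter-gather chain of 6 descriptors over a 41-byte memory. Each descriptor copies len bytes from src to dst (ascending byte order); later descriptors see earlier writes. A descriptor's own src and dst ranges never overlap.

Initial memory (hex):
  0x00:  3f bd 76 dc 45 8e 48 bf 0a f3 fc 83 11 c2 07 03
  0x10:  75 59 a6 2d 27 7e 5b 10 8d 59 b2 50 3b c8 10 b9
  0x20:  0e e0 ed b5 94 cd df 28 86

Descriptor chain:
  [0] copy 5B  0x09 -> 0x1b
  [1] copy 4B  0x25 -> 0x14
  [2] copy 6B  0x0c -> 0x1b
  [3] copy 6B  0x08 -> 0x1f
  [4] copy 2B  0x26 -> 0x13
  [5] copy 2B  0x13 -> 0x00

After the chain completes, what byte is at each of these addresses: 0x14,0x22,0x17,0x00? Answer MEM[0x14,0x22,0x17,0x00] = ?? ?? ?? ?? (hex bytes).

  after D0: wrote 5B at 0x1b = f3fc8311c2
  after D1: wrote 4B at 0x14 = cddf2886
  after D2: wrote 6B at 0x1b = 11c207037559
  after D3: wrote 6B at 0x1f = 0af3fc8311c2
  after D4: wrote 2B at 0x13 = df28
  after D5: wrote 2B at 0x00 = df28
query mem[0x14]=0x28, mem[0x22]=0x83, mem[0x17]=0x86, mem[0x00]=0xdf

MEM[0x14,0x22,0x17,0x00] = 28 83 86 df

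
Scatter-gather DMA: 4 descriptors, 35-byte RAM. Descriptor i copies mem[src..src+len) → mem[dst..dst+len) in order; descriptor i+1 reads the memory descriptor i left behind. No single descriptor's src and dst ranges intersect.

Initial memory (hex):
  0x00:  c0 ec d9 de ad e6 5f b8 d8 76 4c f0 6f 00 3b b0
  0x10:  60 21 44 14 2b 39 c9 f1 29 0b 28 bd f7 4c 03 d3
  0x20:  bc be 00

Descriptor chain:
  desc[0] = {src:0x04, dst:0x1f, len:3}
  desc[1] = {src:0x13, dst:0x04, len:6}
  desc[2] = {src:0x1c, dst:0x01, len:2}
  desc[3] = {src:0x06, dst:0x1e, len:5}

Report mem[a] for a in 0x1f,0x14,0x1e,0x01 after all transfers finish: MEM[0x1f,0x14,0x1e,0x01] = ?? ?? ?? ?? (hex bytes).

MEM[0x1f,0x14,0x1e,0x01] = c9 2b 39 f7

#0 dst[0x1f+3] := {0xad,0xe6,0x5f}
#1 dst[0x04+6] := {0x14,0x2b,0x39,0xc9,0xf1,0x29}
#2 dst[0x01+2] := {0xf7,0x4c}
#3 dst[0x1e+5] := {0x39,0xc9,0xf1,0x29,0x4c}
query mem[0x1f]=0xc9, mem[0x14]=0x2b, mem[0x1e]=0x39, mem[0x01]=0xf7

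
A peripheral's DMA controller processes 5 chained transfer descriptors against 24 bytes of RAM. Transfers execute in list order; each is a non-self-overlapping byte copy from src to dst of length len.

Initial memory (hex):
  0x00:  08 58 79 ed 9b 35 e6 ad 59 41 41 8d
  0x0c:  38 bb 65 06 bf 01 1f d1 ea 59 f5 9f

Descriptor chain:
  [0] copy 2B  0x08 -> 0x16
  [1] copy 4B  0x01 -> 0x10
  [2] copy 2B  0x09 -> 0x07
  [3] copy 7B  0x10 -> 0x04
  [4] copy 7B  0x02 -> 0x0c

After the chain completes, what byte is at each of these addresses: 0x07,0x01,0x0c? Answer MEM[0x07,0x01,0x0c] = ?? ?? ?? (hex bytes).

MEM[0x07,0x01,0x0c] = 9b 58 79

D0: mem[0x16..0x17] <- [59 41]
D1: mem[0x10..0x13] <- [58 79 ed 9b]
D2: mem[0x07..0x08] <- [41 41]
D3: mem[0x04..0x0a] <- [58 79 ed 9b ea 59 59]
D4: mem[0x0c..0x12] <- [79 ed 58 79 ed 9b ea]
query mem[0x07]=0x9b, mem[0x01]=0x58, mem[0x0c]=0x79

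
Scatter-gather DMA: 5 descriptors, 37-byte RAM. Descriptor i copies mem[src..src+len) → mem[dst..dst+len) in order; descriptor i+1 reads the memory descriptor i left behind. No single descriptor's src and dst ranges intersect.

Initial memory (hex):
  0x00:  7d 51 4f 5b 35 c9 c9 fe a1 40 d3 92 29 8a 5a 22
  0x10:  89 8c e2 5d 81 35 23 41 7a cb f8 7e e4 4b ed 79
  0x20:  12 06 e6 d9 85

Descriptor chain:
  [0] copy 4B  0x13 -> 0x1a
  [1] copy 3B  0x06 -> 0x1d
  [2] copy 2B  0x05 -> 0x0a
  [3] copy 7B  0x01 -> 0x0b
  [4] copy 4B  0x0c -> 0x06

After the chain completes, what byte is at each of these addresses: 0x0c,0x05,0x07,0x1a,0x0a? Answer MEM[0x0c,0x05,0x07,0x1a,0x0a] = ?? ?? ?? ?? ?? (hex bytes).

MEM[0x0c,0x05,0x07,0x1a,0x0a] = 4f c9 5b 5d c9

  after D0: wrote 4B at 0x1a = 5d813523
  after D1: wrote 3B at 0x1d = c9fea1
  after D2: wrote 2B at 0x0a = c9c9
  after D3: wrote 7B at 0x0b = 514f5b35c9c9fe
  after D4: wrote 4B at 0x06 = 4f5b35c9
query mem[0x0c]=0x4f, mem[0x05]=0xc9, mem[0x07]=0x5b, mem[0x1a]=0x5d, mem[0x0a]=0xc9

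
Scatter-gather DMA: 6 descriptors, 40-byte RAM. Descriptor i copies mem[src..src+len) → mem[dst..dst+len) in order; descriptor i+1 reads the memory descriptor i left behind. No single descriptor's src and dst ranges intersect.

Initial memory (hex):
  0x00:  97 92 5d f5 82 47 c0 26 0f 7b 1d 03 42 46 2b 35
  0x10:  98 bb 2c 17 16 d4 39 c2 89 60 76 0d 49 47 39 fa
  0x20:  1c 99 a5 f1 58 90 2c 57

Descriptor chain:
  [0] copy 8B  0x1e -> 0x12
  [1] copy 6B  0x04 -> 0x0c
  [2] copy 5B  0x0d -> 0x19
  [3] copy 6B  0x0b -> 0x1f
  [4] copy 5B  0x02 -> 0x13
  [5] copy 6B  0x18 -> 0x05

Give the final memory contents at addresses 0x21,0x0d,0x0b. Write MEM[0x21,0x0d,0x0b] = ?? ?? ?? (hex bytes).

MEM[0x21,0x0d,0x0b] = 47 47 03

D0: mem[0x12..0x19] <- [39 fa 1c 99 a5 f1 58 90]
D1: mem[0x0c..0x11] <- [82 47 c0 26 0f 7b]
D2: mem[0x19..0x1d] <- [47 c0 26 0f 7b]
D3: mem[0x1f..0x24] <- [03 82 47 c0 26 0f]
D4: mem[0x13..0x17] <- [5d f5 82 47 c0]
D5: mem[0x05..0x0a] <- [58 47 c0 26 0f 7b]
query mem[0x21]=0x47, mem[0x0d]=0x47, mem[0x0b]=0x03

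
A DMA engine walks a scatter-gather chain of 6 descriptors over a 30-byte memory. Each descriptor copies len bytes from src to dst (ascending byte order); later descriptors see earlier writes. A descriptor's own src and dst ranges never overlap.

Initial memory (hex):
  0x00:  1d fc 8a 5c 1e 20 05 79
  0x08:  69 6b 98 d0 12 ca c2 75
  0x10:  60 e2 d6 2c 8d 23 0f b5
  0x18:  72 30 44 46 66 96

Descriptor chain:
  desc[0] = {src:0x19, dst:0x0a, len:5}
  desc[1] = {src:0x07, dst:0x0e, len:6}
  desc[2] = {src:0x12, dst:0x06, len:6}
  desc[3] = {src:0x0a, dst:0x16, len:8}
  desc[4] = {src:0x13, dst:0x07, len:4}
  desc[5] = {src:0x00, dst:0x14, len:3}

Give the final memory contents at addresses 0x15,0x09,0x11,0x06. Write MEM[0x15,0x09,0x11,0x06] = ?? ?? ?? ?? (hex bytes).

#0 dst[0x0a+5] := {0x30,0x44,0x46,0x66,0x96}
#1 dst[0x0e+6] := {0x79,0x69,0x6b,0x30,0x44,0x46}
#2 dst[0x06+6] := {0x44,0x46,0x8d,0x23,0x0f,0xb5}
#3 dst[0x16+8] := {0x0f,0xb5,0x46,0x66,0x79,0x69,0x6b,0x30}
#4 dst[0x07+4] := {0x46,0x8d,0x23,0x0f}
#5 dst[0x14+3] := {0x1d,0xfc,0x8a}
query mem[0x15]=0xfc, mem[0x09]=0x23, mem[0x11]=0x30, mem[0x06]=0x44

MEM[0x15,0x09,0x11,0x06] = fc 23 30 44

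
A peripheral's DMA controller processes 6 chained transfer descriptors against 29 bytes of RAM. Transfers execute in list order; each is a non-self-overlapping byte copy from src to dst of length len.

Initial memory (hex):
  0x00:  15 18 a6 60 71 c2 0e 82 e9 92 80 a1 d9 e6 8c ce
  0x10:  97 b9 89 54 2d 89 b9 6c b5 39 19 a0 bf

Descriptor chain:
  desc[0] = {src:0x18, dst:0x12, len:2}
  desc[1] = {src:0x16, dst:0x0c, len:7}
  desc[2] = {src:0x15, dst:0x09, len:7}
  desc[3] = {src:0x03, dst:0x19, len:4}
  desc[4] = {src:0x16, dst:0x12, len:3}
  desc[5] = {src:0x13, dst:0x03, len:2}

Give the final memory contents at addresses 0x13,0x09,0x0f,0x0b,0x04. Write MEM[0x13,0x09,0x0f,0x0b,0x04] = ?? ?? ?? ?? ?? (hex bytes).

MEM[0x13,0x09,0x0f,0x0b,0x04] = 6c 89 a0 6c b5

[0] 0x18->0x12 len=2 : b5 39
[1] 0x16->0x0c len=7 : b9 6c b5 39 19 a0 bf
[2] 0x15->0x09 len=7 : 89 b9 6c b5 39 19 a0
[3] 0x03->0x19 len=4 : 60 71 c2 0e
[4] 0x16->0x12 len=3 : b9 6c b5
[5] 0x13->0x03 len=2 : 6c b5
query mem[0x13]=0x6c, mem[0x09]=0x89, mem[0x0f]=0xa0, mem[0x0b]=0x6c, mem[0x04]=0xb5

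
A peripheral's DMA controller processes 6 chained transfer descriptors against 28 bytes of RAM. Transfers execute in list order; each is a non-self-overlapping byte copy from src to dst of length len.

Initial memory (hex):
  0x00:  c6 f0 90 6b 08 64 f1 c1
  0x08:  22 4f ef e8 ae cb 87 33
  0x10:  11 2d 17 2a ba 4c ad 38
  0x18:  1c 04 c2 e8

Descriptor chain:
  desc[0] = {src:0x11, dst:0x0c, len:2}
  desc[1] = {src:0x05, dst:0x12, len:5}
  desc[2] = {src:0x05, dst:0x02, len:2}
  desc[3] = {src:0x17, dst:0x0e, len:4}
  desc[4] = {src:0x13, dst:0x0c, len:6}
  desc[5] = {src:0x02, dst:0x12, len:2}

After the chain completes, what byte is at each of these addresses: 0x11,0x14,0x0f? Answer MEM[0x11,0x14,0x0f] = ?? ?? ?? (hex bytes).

MEM[0x11,0x14,0x0f] = 1c c1 4f

#0 dst[0x0c+2] := {0x2d,0x17}
#1 dst[0x12+5] := {0x64,0xf1,0xc1,0x22,0x4f}
#2 dst[0x02+2] := {0x64,0xf1}
#3 dst[0x0e+4] := {0x38,0x1c,0x04,0xc2}
#4 dst[0x0c+6] := {0xf1,0xc1,0x22,0x4f,0x38,0x1c}
#5 dst[0x12+2] := {0x64,0xf1}
query mem[0x11]=0x1c, mem[0x14]=0xc1, mem[0x0f]=0x4f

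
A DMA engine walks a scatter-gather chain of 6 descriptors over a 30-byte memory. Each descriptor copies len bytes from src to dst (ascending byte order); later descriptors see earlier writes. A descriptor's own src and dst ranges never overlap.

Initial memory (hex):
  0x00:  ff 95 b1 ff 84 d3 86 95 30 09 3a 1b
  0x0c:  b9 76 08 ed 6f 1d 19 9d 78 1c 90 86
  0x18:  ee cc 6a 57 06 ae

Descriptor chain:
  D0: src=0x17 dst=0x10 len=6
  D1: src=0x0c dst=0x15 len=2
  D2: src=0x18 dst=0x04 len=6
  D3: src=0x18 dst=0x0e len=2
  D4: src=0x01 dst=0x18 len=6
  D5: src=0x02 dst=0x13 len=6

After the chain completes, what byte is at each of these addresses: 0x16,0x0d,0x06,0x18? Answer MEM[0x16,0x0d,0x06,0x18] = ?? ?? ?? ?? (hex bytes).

MEM[0x16,0x0d,0x06,0x18] = cc 76 6a 57

  after D0: wrote 6B at 0x10 = 86eecc6a5706
  after D1: wrote 2B at 0x15 = b976
  after D2: wrote 6B at 0x04 = eecc6a5706ae
  after D3: wrote 2B at 0x0e = eecc
  after D4: wrote 6B at 0x18 = 95b1ffeecc6a
  after D5: wrote 6B at 0x13 = b1ffeecc6a57
query mem[0x16]=0xcc, mem[0x0d]=0x76, mem[0x06]=0x6a, mem[0x18]=0x57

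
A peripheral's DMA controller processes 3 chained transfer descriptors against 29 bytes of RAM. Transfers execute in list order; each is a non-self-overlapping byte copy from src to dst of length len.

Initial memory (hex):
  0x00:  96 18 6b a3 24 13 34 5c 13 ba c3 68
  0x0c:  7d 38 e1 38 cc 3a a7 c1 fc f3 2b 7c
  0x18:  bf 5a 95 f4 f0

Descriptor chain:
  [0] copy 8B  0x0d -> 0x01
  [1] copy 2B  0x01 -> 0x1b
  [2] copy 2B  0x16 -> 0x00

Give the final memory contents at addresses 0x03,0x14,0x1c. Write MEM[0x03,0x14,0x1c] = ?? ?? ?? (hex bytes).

MEM[0x03,0x14,0x1c] = 38 fc e1

[0] 0x0d->0x01 len=8 : 38 e1 38 cc 3a a7 c1 fc
[1] 0x01->0x1b len=2 : 38 e1
[2] 0x16->0x00 len=2 : 2b 7c
query mem[0x03]=0x38, mem[0x14]=0xfc, mem[0x1c]=0xe1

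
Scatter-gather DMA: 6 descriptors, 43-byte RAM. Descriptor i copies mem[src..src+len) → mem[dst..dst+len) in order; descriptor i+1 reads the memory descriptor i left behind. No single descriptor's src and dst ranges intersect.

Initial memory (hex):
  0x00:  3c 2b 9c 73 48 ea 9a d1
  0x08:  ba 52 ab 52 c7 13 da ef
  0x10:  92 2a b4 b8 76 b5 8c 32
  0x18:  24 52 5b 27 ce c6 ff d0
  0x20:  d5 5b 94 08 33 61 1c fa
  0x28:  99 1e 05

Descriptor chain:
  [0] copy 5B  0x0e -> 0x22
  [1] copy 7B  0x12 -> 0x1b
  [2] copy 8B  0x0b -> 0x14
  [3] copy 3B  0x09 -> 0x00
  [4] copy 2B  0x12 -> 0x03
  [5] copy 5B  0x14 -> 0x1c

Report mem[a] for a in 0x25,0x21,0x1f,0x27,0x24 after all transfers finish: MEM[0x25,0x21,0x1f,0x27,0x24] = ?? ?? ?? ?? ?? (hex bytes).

MEM[0x25,0x21,0x1f,0x27,0x24] = 2a 24 da fa 92

[0] 0x0e->0x22 len=5 : da ef 92 2a b4
[1] 0x12->0x1b len=7 : b4 b8 76 b5 8c 32 24
[2] 0x0b->0x14 len=8 : 52 c7 13 da ef 92 2a b4
[3] 0x09->0x00 len=3 : 52 ab 52
[4] 0x12->0x03 len=2 : b4 b8
[5] 0x14->0x1c len=5 : 52 c7 13 da ef
query mem[0x25]=0x2a, mem[0x21]=0x24, mem[0x1f]=0xda, mem[0x27]=0xfa, mem[0x24]=0x92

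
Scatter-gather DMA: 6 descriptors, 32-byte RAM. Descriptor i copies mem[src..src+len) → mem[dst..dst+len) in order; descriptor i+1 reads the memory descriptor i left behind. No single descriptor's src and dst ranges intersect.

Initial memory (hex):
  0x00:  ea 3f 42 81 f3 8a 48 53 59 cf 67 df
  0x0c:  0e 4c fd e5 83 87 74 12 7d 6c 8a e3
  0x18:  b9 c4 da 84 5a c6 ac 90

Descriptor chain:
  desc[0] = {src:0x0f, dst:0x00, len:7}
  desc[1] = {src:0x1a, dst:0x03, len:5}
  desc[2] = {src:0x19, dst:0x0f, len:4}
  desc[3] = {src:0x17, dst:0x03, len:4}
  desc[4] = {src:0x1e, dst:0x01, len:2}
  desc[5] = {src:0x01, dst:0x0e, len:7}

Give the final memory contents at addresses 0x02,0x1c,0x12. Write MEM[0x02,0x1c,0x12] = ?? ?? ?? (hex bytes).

MEM[0x02,0x1c,0x12] = 90 5a c4

D0: mem[0x00..0x06] <- [e5 83 87 74 12 7d 6c]
D1: mem[0x03..0x07] <- [da 84 5a c6 ac]
D2: mem[0x0f..0x12] <- [c4 da 84 5a]
D3: mem[0x03..0x06] <- [e3 b9 c4 da]
D4: mem[0x01..0x02] <- [ac 90]
D5: mem[0x0e..0x14] <- [ac 90 e3 b9 c4 da ac]
query mem[0x02]=0x90, mem[0x1c]=0x5a, mem[0x12]=0xc4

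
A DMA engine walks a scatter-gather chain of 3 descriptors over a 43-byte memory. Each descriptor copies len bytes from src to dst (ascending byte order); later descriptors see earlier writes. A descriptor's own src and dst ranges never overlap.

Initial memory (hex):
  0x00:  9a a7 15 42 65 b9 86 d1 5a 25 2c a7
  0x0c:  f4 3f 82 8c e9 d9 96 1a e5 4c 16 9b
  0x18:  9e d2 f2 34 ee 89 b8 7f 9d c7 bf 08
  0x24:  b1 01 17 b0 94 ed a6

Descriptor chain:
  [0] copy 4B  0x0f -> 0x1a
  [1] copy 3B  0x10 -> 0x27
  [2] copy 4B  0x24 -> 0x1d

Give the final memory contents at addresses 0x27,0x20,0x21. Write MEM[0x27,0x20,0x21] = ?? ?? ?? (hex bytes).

#0 dst[0x1a+4] := {0x8c,0xe9,0xd9,0x96}
#1 dst[0x27+3] := {0xe9,0xd9,0x96}
#2 dst[0x1d+4] := {0xb1,0x01,0x17,0xe9}
query mem[0x27]=0xe9, mem[0x20]=0xe9, mem[0x21]=0xc7

MEM[0x27,0x20,0x21] = e9 e9 c7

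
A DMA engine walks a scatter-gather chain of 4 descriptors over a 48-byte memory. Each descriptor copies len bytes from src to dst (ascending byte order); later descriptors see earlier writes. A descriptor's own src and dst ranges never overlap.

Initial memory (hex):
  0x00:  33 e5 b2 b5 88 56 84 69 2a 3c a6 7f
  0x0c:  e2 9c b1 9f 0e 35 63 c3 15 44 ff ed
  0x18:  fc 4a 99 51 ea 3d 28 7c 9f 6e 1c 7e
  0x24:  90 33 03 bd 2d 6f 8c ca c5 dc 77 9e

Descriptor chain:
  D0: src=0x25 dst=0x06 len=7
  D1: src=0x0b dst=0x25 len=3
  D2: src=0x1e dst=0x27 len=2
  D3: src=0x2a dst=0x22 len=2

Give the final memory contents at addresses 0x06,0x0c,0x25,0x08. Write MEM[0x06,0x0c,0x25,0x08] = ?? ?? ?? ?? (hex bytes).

MEM[0x06,0x0c,0x25,0x08] = 33 ca 8c bd

[0] 0x25->0x06 len=7 : 33 03 bd 2d 6f 8c ca
[1] 0x0b->0x25 len=3 : 8c ca 9c
[2] 0x1e->0x27 len=2 : 28 7c
[3] 0x2a->0x22 len=2 : 8c ca
query mem[0x06]=0x33, mem[0x0c]=0xca, mem[0x25]=0x8c, mem[0x08]=0xbd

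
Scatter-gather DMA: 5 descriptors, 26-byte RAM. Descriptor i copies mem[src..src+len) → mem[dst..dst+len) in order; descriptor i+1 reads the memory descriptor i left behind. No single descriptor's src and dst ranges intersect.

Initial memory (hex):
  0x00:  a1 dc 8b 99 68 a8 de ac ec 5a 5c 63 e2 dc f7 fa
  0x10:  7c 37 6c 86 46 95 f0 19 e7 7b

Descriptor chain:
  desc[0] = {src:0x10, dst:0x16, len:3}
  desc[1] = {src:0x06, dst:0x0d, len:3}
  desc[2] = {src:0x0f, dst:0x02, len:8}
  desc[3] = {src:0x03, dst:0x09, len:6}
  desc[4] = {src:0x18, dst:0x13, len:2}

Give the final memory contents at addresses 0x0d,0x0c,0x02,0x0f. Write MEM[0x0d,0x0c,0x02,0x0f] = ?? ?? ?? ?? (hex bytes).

MEM[0x0d,0x0c,0x02,0x0f] = 46 86 ec ec

D0: mem[0x16..0x18] <- [7c 37 6c]
D1: mem[0x0d..0x0f] <- [de ac ec]
D2: mem[0x02..0x09] <- [ec 7c 37 6c 86 46 95 7c]
D3: mem[0x09..0x0e] <- [7c 37 6c 86 46 95]
D4: mem[0x13..0x14] <- [6c 7b]
query mem[0x0d]=0x46, mem[0x0c]=0x86, mem[0x02]=0xec, mem[0x0f]=0xec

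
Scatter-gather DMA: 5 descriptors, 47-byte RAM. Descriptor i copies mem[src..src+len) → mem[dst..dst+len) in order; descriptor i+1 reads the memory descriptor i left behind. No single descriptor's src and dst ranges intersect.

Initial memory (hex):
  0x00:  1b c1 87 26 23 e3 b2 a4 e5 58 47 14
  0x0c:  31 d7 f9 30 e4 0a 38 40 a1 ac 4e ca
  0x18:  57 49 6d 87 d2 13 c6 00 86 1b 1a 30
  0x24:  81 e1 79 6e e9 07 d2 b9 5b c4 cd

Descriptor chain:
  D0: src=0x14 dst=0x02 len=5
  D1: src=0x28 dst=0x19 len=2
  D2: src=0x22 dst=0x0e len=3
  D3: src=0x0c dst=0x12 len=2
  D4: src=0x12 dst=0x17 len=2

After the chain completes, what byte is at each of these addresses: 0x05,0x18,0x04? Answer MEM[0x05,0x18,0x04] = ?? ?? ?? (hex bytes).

D0: mem[0x02..0x06] <- [a1 ac 4e ca 57]
D1: mem[0x19..0x1a] <- [e9 07]
D2: mem[0x0e..0x10] <- [1a 30 81]
D3: mem[0x12..0x13] <- [31 d7]
D4: mem[0x17..0x18] <- [31 d7]
query mem[0x05]=0xca, mem[0x18]=0xd7, mem[0x04]=0x4e

MEM[0x05,0x18,0x04] = ca d7 4e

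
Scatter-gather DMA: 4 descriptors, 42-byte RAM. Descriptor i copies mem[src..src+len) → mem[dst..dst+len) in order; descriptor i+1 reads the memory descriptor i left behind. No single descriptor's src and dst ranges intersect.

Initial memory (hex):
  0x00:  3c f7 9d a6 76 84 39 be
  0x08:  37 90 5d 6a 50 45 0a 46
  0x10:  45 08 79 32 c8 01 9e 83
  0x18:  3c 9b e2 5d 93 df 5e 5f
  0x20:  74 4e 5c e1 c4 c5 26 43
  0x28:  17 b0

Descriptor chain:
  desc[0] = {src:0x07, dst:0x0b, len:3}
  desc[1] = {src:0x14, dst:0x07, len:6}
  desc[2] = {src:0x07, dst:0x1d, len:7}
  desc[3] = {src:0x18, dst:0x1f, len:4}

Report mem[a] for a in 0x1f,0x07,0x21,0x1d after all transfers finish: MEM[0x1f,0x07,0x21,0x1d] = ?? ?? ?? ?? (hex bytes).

MEM[0x1f,0x07,0x21,0x1d] = 3c c8 e2 c8

D0: mem[0x0b..0x0d] <- [be 37 90]
D1: mem[0x07..0x0c] <- [c8 01 9e 83 3c 9b]
D2: mem[0x1d..0x23] <- [c8 01 9e 83 3c 9b 90]
D3: mem[0x1f..0x22] <- [3c 9b e2 5d]
query mem[0x1f]=0x3c, mem[0x07]=0xc8, mem[0x21]=0xe2, mem[0x1d]=0xc8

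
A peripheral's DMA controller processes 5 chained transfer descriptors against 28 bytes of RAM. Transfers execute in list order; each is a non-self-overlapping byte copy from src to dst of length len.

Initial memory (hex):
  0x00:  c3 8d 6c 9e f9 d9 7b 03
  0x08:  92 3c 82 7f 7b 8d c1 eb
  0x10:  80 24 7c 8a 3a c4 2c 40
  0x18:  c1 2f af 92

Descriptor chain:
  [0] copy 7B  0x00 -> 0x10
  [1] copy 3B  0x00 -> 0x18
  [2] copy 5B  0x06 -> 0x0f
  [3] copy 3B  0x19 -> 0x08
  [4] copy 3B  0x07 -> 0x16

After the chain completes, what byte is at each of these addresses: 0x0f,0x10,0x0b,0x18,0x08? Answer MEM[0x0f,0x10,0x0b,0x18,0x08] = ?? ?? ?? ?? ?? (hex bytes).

[0] 0x00->0x10 len=7 : c3 8d 6c 9e f9 d9 7b
[1] 0x00->0x18 len=3 : c3 8d 6c
[2] 0x06->0x0f len=5 : 7b 03 92 3c 82
[3] 0x19->0x08 len=3 : 8d 6c 92
[4] 0x07->0x16 len=3 : 03 8d 6c
query mem[0x0f]=0x7b, mem[0x10]=0x03, mem[0x0b]=0x7f, mem[0x18]=0x6c, mem[0x08]=0x8d

MEM[0x0f,0x10,0x0b,0x18,0x08] = 7b 03 7f 6c 8d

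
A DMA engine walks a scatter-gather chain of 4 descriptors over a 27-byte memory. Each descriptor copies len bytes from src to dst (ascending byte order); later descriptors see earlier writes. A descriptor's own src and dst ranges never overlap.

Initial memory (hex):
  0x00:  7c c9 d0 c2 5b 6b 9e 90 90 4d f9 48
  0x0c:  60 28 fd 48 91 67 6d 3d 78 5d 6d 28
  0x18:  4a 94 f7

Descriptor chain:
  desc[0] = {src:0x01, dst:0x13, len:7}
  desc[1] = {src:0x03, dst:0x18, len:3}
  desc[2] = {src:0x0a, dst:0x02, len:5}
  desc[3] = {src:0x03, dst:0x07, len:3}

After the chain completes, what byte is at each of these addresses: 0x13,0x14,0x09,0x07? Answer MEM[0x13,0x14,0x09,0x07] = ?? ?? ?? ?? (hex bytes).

#0 dst[0x13+7] := {0xc9,0xd0,0xc2,0x5b,0x6b,0x9e,0x90}
#1 dst[0x18+3] := {0xc2,0x5b,0x6b}
#2 dst[0x02+5] := {0xf9,0x48,0x60,0x28,0xfd}
#3 dst[0x07+3] := {0x48,0x60,0x28}
query mem[0x13]=0xc9, mem[0x14]=0xd0, mem[0x09]=0x28, mem[0x07]=0x48

MEM[0x13,0x14,0x09,0x07] = c9 d0 28 48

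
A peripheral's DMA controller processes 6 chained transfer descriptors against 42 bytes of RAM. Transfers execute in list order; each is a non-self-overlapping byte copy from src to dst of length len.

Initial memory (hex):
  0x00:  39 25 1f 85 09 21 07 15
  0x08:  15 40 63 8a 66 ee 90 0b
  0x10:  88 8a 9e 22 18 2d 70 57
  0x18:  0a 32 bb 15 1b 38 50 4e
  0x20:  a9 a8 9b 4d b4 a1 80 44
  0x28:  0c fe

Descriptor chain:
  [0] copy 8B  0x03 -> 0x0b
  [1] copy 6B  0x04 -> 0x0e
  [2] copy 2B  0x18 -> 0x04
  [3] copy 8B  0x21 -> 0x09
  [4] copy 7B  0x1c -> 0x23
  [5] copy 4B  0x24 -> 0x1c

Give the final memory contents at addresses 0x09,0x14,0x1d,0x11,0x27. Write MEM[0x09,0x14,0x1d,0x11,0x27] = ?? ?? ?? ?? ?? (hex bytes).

MEM[0x09,0x14,0x1d,0x11,0x27] = a8 18 50 15 a9

[0] 0x03->0x0b len=8 : 85 09 21 07 15 15 40 63
[1] 0x04->0x0e len=6 : 09 21 07 15 15 40
[2] 0x18->0x04 len=2 : 0a 32
[3] 0x21->0x09 len=8 : a8 9b 4d b4 a1 80 44 0c
[4] 0x1c->0x23 len=7 : 1b 38 50 4e a9 a8 9b
[5] 0x24->0x1c len=4 : 38 50 4e a9
query mem[0x09]=0xa8, mem[0x14]=0x18, mem[0x1d]=0x50, mem[0x11]=0x15, mem[0x27]=0xa9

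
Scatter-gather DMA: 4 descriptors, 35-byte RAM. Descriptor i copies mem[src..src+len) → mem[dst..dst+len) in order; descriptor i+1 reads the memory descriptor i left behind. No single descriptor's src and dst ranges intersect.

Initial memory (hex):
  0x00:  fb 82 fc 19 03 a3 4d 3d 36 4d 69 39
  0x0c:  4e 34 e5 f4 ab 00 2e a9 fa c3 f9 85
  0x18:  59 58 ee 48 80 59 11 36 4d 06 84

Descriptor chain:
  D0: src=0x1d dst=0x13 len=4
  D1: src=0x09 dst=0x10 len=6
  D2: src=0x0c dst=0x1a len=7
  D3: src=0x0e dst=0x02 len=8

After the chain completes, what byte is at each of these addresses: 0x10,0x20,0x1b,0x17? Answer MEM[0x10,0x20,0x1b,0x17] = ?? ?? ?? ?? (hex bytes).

MEM[0x10,0x20,0x1b,0x17] = 4d 39 34 85

[0] 0x1d->0x13 len=4 : 59 11 36 4d
[1] 0x09->0x10 len=6 : 4d 69 39 4e 34 e5
[2] 0x0c->0x1a len=7 : 4e 34 e5 f4 4d 69 39
[3] 0x0e->0x02 len=8 : e5 f4 4d 69 39 4e 34 e5
query mem[0x10]=0x4d, mem[0x20]=0x39, mem[0x1b]=0x34, mem[0x17]=0x85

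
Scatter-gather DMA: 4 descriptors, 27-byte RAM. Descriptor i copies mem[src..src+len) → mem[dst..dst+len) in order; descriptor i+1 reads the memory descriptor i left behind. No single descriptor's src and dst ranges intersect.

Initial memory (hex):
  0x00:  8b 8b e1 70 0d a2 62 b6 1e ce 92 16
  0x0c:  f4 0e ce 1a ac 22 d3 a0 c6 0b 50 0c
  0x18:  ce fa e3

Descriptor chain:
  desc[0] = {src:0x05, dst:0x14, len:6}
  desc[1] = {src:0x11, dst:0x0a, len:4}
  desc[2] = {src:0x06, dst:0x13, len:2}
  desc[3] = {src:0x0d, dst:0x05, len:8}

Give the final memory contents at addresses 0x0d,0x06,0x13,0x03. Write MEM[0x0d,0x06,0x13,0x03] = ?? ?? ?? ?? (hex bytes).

D0: mem[0x14..0x19] <- [a2 62 b6 1e ce 92]
D1: mem[0x0a..0x0d] <- [22 d3 a0 a2]
D2: mem[0x13..0x14] <- [62 b6]
D3: mem[0x05..0x0c] <- [a2 ce 1a ac 22 d3 62 b6]
query mem[0x0d]=0xa2, mem[0x06]=0xce, mem[0x13]=0x62, mem[0x03]=0x70

MEM[0x0d,0x06,0x13,0x03] = a2 ce 62 70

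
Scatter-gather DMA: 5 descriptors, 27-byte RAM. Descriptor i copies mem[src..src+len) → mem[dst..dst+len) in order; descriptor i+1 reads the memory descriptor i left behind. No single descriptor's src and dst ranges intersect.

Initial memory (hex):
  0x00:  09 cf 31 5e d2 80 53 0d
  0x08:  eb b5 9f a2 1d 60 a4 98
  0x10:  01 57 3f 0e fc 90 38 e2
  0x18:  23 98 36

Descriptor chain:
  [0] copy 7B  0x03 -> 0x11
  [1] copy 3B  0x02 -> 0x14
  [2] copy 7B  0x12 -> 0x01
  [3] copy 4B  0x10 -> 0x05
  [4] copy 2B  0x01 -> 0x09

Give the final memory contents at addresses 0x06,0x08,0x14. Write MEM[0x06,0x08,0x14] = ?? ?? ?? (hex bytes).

  after D0: wrote 7B at 0x11 = 5ed280530debb5
  after D1: wrote 3B at 0x14 = 315ed2
  after D2: wrote 7B at 0x01 = d280315ed2b523
  after D3: wrote 4B at 0x05 = 015ed280
  after D4: wrote 2B at 0x09 = d280
query mem[0x06]=0x5e, mem[0x08]=0x80, mem[0x14]=0x31

MEM[0x06,0x08,0x14] = 5e 80 31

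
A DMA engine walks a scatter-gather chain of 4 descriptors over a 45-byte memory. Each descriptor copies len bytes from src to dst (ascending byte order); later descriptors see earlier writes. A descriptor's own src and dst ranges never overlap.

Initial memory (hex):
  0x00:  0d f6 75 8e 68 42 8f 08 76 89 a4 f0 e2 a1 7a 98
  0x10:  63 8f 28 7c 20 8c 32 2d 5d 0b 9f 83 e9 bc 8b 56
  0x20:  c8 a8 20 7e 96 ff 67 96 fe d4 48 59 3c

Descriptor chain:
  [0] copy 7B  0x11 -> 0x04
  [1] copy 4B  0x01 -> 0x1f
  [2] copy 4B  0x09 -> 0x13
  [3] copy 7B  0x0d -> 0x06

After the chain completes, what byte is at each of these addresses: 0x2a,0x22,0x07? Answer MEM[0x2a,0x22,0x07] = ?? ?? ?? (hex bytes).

  after D0: wrote 7B at 0x04 = 8f287c208c322d
  after D1: wrote 4B at 0x1f = f6758e8f
  after D2: wrote 4B at 0x13 = 322df0e2
  after D3: wrote 7B at 0x06 = a17a98638f2832
query mem[0x2a]=0x48, mem[0x22]=0x8f, mem[0x07]=0x7a

MEM[0x2a,0x22,0x07] = 48 8f 7a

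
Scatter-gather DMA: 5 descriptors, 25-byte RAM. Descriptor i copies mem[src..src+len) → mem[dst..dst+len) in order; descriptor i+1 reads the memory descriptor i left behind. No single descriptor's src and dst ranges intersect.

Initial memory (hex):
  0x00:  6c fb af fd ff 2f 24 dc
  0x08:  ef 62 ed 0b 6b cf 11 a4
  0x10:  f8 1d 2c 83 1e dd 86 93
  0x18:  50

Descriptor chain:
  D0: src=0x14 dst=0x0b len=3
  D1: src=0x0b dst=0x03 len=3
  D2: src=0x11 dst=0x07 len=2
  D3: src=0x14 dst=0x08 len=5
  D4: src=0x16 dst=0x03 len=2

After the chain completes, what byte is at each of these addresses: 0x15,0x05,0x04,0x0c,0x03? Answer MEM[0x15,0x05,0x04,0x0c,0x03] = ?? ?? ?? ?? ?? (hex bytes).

#0 dst[0x0b+3] := {0x1e,0xdd,0x86}
#1 dst[0x03+3] := {0x1e,0xdd,0x86}
#2 dst[0x07+2] := {0x1d,0x2c}
#3 dst[0x08+5] := {0x1e,0xdd,0x86,0x93,0x50}
#4 dst[0x03+2] := {0x86,0x93}
query mem[0x15]=0xdd, mem[0x05]=0x86, mem[0x04]=0x93, mem[0x0c]=0x50, mem[0x03]=0x86

MEM[0x15,0x05,0x04,0x0c,0x03] = dd 86 93 50 86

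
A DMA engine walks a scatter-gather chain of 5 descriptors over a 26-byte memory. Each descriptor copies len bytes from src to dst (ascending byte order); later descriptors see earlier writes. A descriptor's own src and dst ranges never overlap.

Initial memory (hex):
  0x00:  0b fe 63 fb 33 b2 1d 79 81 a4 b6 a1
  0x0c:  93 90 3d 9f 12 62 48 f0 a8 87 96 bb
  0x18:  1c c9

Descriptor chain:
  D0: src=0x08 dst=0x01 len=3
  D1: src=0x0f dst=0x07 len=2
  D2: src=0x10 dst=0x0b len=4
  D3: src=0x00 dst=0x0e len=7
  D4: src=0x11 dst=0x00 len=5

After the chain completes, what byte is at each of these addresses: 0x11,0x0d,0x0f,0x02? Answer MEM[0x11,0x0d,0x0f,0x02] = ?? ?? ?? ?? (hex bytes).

MEM[0x11,0x0d,0x0f,0x02] = b6 48 81 b2

  after D0: wrote 3B at 0x01 = 81a4b6
  after D1: wrote 2B at 0x07 = 9f12
  after D2: wrote 4B at 0x0b = 126248f0
  after D3: wrote 7B at 0x0e = 0b81a4b633b21d
  after D4: wrote 5B at 0x00 = b633b21d87
query mem[0x11]=0xb6, mem[0x0d]=0x48, mem[0x0f]=0x81, mem[0x02]=0xb2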